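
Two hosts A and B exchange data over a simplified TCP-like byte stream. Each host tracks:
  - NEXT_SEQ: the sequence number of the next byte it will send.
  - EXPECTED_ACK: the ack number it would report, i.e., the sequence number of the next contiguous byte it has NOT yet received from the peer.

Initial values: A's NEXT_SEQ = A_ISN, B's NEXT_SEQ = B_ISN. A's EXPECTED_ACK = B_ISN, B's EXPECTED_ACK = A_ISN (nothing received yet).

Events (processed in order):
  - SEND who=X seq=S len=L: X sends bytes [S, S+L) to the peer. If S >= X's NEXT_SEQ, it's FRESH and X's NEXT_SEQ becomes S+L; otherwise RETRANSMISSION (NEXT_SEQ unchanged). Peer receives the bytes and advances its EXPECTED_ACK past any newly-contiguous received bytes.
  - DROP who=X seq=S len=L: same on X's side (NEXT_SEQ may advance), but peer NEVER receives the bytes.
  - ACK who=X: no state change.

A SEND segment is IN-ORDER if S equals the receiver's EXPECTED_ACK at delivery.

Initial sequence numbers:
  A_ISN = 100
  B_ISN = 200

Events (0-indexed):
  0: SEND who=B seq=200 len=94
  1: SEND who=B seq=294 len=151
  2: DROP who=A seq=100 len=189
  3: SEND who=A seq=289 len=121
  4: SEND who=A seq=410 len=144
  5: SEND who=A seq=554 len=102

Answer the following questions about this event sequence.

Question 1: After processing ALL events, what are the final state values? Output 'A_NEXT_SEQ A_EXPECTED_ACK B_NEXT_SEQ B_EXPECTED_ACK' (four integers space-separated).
After event 0: A_seq=100 A_ack=294 B_seq=294 B_ack=100
After event 1: A_seq=100 A_ack=445 B_seq=445 B_ack=100
After event 2: A_seq=289 A_ack=445 B_seq=445 B_ack=100
After event 3: A_seq=410 A_ack=445 B_seq=445 B_ack=100
After event 4: A_seq=554 A_ack=445 B_seq=445 B_ack=100
After event 5: A_seq=656 A_ack=445 B_seq=445 B_ack=100

Answer: 656 445 445 100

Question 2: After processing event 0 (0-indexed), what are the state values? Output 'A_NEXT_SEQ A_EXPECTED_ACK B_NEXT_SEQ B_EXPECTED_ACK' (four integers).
After event 0: A_seq=100 A_ack=294 B_seq=294 B_ack=100

100 294 294 100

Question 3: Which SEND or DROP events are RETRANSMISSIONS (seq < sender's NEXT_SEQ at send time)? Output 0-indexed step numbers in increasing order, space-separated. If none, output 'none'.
Answer: none

Derivation:
Step 0: SEND seq=200 -> fresh
Step 1: SEND seq=294 -> fresh
Step 2: DROP seq=100 -> fresh
Step 3: SEND seq=289 -> fresh
Step 4: SEND seq=410 -> fresh
Step 5: SEND seq=554 -> fresh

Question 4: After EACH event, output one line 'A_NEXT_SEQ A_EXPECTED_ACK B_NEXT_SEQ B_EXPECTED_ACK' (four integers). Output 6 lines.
100 294 294 100
100 445 445 100
289 445 445 100
410 445 445 100
554 445 445 100
656 445 445 100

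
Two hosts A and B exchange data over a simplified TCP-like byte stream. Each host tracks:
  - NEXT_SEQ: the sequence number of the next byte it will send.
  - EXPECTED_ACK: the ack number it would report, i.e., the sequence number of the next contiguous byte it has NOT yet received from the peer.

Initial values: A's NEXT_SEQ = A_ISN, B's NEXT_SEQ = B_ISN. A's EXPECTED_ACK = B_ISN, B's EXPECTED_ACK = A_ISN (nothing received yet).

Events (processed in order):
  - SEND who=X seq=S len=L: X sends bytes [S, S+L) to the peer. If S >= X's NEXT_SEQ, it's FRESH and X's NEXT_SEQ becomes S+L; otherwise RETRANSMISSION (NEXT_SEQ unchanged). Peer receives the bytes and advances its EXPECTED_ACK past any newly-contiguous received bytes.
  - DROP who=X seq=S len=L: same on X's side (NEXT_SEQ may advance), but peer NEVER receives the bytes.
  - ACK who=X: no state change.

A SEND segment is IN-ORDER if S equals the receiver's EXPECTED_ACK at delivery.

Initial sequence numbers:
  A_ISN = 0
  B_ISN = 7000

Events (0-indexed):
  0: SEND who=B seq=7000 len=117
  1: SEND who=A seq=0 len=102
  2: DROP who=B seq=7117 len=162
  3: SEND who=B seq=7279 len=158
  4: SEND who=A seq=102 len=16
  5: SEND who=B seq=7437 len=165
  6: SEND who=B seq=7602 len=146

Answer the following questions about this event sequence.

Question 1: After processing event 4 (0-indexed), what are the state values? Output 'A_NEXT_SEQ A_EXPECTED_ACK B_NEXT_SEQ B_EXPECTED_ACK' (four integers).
After event 0: A_seq=0 A_ack=7117 B_seq=7117 B_ack=0
After event 1: A_seq=102 A_ack=7117 B_seq=7117 B_ack=102
After event 2: A_seq=102 A_ack=7117 B_seq=7279 B_ack=102
After event 3: A_seq=102 A_ack=7117 B_seq=7437 B_ack=102
After event 4: A_seq=118 A_ack=7117 B_seq=7437 B_ack=118

118 7117 7437 118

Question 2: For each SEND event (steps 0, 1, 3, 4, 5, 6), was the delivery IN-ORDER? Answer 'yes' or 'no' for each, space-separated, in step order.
Step 0: SEND seq=7000 -> in-order
Step 1: SEND seq=0 -> in-order
Step 3: SEND seq=7279 -> out-of-order
Step 4: SEND seq=102 -> in-order
Step 5: SEND seq=7437 -> out-of-order
Step 6: SEND seq=7602 -> out-of-order

Answer: yes yes no yes no no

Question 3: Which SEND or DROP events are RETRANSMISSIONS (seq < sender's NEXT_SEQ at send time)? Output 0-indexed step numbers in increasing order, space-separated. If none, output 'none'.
Answer: none

Derivation:
Step 0: SEND seq=7000 -> fresh
Step 1: SEND seq=0 -> fresh
Step 2: DROP seq=7117 -> fresh
Step 3: SEND seq=7279 -> fresh
Step 4: SEND seq=102 -> fresh
Step 5: SEND seq=7437 -> fresh
Step 6: SEND seq=7602 -> fresh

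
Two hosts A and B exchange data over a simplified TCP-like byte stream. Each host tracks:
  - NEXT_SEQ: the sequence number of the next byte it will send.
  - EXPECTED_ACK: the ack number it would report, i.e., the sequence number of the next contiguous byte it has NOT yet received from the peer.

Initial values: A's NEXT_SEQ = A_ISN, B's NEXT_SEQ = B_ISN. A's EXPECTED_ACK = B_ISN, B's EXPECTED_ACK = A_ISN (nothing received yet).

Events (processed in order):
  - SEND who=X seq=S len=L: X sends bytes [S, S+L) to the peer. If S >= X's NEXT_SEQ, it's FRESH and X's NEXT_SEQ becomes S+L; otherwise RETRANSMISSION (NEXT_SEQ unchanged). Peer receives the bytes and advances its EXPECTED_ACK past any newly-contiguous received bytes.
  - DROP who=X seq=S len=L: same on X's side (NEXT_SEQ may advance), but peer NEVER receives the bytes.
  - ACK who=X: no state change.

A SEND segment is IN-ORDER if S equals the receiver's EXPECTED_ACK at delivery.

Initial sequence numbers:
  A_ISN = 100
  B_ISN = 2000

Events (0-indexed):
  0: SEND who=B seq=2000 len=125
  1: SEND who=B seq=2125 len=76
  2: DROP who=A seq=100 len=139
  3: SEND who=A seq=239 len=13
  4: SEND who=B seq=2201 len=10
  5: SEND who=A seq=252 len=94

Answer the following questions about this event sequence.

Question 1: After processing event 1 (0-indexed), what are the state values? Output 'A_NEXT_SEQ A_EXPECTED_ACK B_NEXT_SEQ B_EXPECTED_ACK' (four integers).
After event 0: A_seq=100 A_ack=2125 B_seq=2125 B_ack=100
After event 1: A_seq=100 A_ack=2201 B_seq=2201 B_ack=100

100 2201 2201 100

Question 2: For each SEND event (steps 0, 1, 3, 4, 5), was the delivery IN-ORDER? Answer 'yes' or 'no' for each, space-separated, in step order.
Step 0: SEND seq=2000 -> in-order
Step 1: SEND seq=2125 -> in-order
Step 3: SEND seq=239 -> out-of-order
Step 4: SEND seq=2201 -> in-order
Step 5: SEND seq=252 -> out-of-order

Answer: yes yes no yes no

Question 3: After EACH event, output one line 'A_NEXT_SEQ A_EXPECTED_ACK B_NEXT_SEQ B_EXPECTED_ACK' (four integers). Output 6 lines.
100 2125 2125 100
100 2201 2201 100
239 2201 2201 100
252 2201 2201 100
252 2211 2211 100
346 2211 2211 100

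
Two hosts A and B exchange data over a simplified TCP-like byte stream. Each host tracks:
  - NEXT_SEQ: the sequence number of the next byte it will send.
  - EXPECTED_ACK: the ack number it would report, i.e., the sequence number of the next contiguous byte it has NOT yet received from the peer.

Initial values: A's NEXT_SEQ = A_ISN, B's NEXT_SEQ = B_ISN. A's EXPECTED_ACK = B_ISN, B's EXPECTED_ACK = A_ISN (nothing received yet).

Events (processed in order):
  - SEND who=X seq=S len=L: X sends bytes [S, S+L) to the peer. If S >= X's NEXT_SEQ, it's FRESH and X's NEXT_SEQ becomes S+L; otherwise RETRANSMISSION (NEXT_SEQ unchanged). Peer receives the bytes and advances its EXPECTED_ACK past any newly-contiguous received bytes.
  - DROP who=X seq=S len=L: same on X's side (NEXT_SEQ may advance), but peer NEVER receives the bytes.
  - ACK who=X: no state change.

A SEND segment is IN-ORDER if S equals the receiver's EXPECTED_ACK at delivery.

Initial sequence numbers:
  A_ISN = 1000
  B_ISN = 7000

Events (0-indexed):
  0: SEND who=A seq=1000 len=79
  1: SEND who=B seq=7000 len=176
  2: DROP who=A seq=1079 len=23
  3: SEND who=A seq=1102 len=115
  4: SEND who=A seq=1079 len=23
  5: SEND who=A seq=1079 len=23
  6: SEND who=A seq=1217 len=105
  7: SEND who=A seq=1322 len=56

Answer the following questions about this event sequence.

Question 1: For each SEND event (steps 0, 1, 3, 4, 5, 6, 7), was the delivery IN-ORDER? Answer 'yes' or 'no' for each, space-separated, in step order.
Step 0: SEND seq=1000 -> in-order
Step 1: SEND seq=7000 -> in-order
Step 3: SEND seq=1102 -> out-of-order
Step 4: SEND seq=1079 -> in-order
Step 5: SEND seq=1079 -> out-of-order
Step 6: SEND seq=1217 -> in-order
Step 7: SEND seq=1322 -> in-order

Answer: yes yes no yes no yes yes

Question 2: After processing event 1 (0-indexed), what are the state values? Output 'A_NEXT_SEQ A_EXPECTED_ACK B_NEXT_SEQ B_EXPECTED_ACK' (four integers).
After event 0: A_seq=1079 A_ack=7000 B_seq=7000 B_ack=1079
After event 1: A_seq=1079 A_ack=7176 B_seq=7176 B_ack=1079

1079 7176 7176 1079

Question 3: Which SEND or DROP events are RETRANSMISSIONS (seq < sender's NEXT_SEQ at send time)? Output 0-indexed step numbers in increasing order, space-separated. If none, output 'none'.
Answer: 4 5

Derivation:
Step 0: SEND seq=1000 -> fresh
Step 1: SEND seq=7000 -> fresh
Step 2: DROP seq=1079 -> fresh
Step 3: SEND seq=1102 -> fresh
Step 4: SEND seq=1079 -> retransmit
Step 5: SEND seq=1079 -> retransmit
Step 6: SEND seq=1217 -> fresh
Step 7: SEND seq=1322 -> fresh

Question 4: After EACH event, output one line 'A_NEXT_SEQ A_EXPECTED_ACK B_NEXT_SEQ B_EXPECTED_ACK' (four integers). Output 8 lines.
1079 7000 7000 1079
1079 7176 7176 1079
1102 7176 7176 1079
1217 7176 7176 1079
1217 7176 7176 1217
1217 7176 7176 1217
1322 7176 7176 1322
1378 7176 7176 1378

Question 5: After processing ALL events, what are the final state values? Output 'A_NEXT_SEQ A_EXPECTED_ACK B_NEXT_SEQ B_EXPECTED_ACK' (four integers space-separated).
After event 0: A_seq=1079 A_ack=7000 B_seq=7000 B_ack=1079
After event 1: A_seq=1079 A_ack=7176 B_seq=7176 B_ack=1079
After event 2: A_seq=1102 A_ack=7176 B_seq=7176 B_ack=1079
After event 3: A_seq=1217 A_ack=7176 B_seq=7176 B_ack=1079
After event 4: A_seq=1217 A_ack=7176 B_seq=7176 B_ack=1217
After event 5: A_seq=1217 A_ack=7176 B_seq=7176 B_ack=1217
After event 6: A_seq=1322 A_ack=7176 B_seq=7176 B_ack=1322
After event 7: A_seq=1378 A_ack=7176 B_seq=7176 B_ack=1378

Answer: 1378 7176 7176 1378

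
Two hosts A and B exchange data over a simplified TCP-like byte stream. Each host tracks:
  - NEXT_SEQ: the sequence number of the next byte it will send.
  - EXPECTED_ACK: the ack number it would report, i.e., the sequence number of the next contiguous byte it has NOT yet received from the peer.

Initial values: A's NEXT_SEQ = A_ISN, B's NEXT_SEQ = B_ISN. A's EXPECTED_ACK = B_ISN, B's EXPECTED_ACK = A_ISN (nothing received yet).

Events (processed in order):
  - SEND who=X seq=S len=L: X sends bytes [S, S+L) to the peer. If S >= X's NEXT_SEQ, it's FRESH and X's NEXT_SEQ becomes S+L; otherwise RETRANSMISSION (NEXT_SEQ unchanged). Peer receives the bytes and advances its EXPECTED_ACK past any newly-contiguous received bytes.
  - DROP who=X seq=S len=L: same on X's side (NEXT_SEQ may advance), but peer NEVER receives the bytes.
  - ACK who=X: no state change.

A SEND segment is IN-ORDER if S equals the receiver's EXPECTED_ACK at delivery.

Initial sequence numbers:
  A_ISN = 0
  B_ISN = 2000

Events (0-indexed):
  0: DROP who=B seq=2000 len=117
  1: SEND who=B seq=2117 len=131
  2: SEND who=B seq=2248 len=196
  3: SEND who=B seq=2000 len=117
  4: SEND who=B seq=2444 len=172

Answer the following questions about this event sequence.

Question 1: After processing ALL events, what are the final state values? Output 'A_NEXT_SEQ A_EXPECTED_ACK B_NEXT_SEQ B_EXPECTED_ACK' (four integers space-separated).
Answer: 0 2616 2616 0

Derivation:
After event 0: A_seq=0 A_ack=2000 B_seq=2117 B_ack=0
After event 1: A_seq=0 A_ack=2000 B_seq=2248 B_ack=0
After event 2: A_seq=0 A_ack=2000 B_seq=2444 B_ack=0
After event 3: A_seq=0 A_ack=2444 B_seq=2444 B_ack=0
After event 4: A_seq=0 A_ack=2616 B_seq=2616 B_ack=0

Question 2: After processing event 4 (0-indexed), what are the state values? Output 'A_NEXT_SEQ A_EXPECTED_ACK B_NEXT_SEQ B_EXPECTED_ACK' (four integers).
After event 0: A_seq=0 A_ack=2000 B_seq=2117 B_ack=0
After event 1: A_seq=0 A_ack=2000 B_seq=2248 B_ack=0
After event 2: A_seq=0 A_ack=2000 B_seq=2444 B_ack=0
After event 3: A_seq=0 A_ack=2444 B_seq=2444 B_ack=0
After event 4: A_seq=0 A_ack=2616 B_seq=2616 B_ack=0

0 2616 2616 0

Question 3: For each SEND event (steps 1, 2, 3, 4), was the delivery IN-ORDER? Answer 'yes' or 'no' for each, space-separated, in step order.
Step 1: SEND seq=2117 -> out-of-order
Step 2: SEND seq=2248 -> out-of-order
Step 3: SEND seq=2000 -> in-order
Step 4: SEND seq=2444 -> in-order

Answer: no no yes yes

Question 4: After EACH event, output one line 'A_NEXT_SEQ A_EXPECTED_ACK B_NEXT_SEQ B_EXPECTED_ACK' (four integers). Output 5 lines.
0 2000 2117 0
0 2000 2248 0
0 2000 2444 0
0 2444 2444 0
0 2616 2616 0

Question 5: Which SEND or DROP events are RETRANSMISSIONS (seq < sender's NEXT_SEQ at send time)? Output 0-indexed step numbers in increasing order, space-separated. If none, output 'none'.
Answer: 3

Derivation:
Step 0: DROP seq=2000 -> fresh
Step 1: SEND seq=2117 -> fresh
Step 2: SEND seq=2248 -> fresh
Step 3: SEND seq=2000 -> retransmit
Step 4: SEND seq=2444 -> fresh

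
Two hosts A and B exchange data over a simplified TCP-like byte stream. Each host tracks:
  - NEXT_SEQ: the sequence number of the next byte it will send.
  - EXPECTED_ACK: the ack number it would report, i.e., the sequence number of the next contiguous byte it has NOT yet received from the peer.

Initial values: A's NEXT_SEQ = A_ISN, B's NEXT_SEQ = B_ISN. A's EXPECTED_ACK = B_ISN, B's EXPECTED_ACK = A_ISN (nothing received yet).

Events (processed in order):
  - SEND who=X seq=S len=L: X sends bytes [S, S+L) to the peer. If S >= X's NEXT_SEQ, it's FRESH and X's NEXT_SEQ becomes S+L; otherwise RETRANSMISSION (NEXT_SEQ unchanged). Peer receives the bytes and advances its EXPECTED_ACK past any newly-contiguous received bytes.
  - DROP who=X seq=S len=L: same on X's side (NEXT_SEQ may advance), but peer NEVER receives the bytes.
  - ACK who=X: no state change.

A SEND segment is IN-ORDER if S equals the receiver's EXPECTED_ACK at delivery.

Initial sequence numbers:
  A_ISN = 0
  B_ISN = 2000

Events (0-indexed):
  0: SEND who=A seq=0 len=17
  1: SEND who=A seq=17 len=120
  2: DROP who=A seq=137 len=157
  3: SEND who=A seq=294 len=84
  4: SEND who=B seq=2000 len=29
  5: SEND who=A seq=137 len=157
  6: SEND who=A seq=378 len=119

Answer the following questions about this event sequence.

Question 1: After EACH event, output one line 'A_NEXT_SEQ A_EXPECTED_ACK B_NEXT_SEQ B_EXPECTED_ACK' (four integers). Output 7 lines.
17 2000 2000 17
137 2000 2000 137
294 2000 2000 137
378 2000 2000 137
378 2029 2029 137
378 2029 2029 378
497 2029 2029 497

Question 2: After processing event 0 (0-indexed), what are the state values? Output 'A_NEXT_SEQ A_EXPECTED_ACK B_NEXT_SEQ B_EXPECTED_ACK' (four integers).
After event 0: A_seq=17 A_ack=2000 B_seq=2000 B_ack=17

17 2000 2000 17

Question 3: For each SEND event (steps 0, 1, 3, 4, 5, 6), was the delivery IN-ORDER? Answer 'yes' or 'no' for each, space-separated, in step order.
Step 0: SEND seq=0 -> in-order
Step 1: SEND seq=17 -> in-order
Step 3: SEND seq=294 -> out-of-order
Step 4: SEND seq=2000 -> in-order
Step 5: SEND seq=137 -> in-order
Step 6: SEND seq=378 -> in-order

Answer: yes yes no yes yes yes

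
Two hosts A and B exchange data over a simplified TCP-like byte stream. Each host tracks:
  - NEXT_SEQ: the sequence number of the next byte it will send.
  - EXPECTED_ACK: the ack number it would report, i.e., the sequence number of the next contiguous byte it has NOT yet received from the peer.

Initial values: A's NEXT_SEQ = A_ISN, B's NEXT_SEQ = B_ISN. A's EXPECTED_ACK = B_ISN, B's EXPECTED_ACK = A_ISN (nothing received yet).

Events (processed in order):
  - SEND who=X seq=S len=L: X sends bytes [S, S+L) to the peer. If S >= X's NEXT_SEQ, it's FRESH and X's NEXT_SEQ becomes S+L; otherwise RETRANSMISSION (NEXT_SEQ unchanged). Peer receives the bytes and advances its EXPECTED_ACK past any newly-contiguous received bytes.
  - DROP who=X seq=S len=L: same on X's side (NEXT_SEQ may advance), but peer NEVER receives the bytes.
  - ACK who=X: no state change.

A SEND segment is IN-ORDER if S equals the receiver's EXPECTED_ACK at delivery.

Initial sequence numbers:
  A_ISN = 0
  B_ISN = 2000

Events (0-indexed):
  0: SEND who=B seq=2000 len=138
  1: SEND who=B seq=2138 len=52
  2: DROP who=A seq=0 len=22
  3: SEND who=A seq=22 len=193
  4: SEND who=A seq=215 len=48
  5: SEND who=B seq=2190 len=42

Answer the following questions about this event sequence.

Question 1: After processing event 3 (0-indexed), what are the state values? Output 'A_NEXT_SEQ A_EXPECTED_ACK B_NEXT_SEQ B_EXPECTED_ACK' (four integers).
After event 0: A_seq=0 A_ack=2138 B_seq=2138 B_ack=0
After event 1: A_seq=0 A_ack=2190 B_seq=2190 B_ack=0
After event 2: A_seq=22 A_ack=2190 B_seq=2190 B_ack=0
After event 3: A_seq=215 A_ack=2190 B_seq=2190 B_ack=0

215 2190 2190 0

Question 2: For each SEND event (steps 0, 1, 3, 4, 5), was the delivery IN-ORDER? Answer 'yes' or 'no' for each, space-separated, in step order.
Step 0: SEND seq=2000 -> in-order
Step 1: SEND seq=2138 -> in-order
Step 3: SEND seq=22 -> out-of-order
Step 4: SEND seq=215 -> out-of-order
Step 5: SEND seq=2190 -> in-order

Answer: yes yes no no yes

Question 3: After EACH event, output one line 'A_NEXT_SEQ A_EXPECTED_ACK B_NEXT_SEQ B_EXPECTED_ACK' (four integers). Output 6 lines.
0 2138 2138 0
0 2190 2190 0
22 2190 2190 0
215 2190 2190 0
263 2190 2190 0
263 2232 2232 0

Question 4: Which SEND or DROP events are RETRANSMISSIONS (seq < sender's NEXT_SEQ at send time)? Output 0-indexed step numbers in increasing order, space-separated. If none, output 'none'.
Step 0: SEND seq=2000 -> fresh
Step 1: SEND seq=2138 -> fresh
Step 2: DROP seq=0 -> fresh
Step 3: SEND seq=22 -> fresh
Step 4: SEND seq=215 -> fresh
Step 5: SEND seq=2190 -> fresh

Answer: none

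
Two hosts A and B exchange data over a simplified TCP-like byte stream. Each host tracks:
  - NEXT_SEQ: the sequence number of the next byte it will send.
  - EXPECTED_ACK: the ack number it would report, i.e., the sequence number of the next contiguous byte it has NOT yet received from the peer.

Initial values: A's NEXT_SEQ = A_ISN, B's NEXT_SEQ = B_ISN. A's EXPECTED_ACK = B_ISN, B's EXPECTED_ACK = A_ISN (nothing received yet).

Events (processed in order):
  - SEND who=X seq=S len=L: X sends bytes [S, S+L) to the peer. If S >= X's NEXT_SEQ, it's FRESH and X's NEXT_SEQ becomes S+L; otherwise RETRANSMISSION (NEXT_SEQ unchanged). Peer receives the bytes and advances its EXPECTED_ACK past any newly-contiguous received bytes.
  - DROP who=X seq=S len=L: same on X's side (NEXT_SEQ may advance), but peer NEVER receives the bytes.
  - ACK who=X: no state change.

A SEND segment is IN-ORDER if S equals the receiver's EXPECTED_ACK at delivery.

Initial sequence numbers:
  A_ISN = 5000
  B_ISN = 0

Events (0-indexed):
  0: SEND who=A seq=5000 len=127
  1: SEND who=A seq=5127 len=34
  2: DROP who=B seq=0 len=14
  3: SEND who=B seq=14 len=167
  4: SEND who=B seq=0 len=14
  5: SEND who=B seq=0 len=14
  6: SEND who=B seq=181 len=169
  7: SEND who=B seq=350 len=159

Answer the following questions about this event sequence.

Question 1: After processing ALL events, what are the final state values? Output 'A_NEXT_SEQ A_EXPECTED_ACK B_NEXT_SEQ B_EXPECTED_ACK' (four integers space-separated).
After event 0: A_seq=5127 A_ack=0 B_seq=0 B_ack=5127
After event 1: A_seq=5161 A_ack=0 B_seq=0 B_ack=5161
After event 2: A_seq=5161 A_ack=0 B_seq=14 B_ack=5161
After event 3: A_seq=5161 A_ack=0 B_seq=181 B_ack=5161
After event 4: A_seq=5161 A_ack=181 B_seq=181 B_ack=5161
After event 5: A_seq=5161 A_ack=181 B_seq=181 B_ack=5161
After event 6: A_seq=5161 A_ack=350 B_seq=350 B_ack=5161
After event 7: A_seq=5161 A_ack=509 B_seq=509 B_ack=5161

Answer: 5161 509 509 5161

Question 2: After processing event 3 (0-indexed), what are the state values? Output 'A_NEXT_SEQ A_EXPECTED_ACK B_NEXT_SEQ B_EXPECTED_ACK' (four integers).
After event 0: A_seq=5127 A_ack=0 B_seq=0 B_ack=5127
After event 1: A_seq=5161 A_ack=0 B_seq=0 B_ack=5161
After event 2: A_seq=5161 A_ack=0 B_seq=14 B_ack=5161
After event 3: A_seq=5161 A_ack=0 B_seq=181 B_ack=5161

5161 0 181 5161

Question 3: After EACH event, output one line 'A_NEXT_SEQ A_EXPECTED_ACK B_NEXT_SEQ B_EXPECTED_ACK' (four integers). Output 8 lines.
5127 0 0 5127
5161 0 0 5161
5161 0 14 5161
5161 0 181 5161
5161 181 181 5161
5161 181 181 5161
5161 350 350 5161
5161 509 509 5161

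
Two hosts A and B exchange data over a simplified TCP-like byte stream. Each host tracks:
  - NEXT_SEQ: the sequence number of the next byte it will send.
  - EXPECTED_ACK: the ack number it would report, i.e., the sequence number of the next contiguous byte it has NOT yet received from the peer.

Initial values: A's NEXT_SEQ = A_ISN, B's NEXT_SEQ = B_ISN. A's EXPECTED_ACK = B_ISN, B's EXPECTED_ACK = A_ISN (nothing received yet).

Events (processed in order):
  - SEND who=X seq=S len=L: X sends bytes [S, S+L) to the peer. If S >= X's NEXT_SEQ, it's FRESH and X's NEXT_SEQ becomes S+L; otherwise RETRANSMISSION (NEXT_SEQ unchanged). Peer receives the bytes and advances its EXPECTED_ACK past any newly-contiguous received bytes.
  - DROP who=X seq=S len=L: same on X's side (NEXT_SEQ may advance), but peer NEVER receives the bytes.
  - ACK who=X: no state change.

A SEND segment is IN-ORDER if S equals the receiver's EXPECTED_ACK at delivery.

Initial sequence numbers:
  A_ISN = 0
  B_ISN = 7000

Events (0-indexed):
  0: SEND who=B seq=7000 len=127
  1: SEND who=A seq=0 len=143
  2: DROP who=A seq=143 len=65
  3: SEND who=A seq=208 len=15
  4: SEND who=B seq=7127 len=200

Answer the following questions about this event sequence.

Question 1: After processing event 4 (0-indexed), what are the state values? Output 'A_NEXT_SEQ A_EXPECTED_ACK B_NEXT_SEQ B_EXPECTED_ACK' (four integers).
After event 0: A_seq=0 A_ack=7127 B_seq=7127 B_ack=0
After event 1: A_seq=143 A_ack=7127 B_seq=7127 B_ack=143
After event 2: A_seq=208 A_ack=7127 B_seq=7127 B_ack=143
After event 3: A_seq=223 A_ack=7127 B_seq=7127 B_ack=143
After event 4: A_seq=223 A_ack=7327 B_seq=7327 B_ack=143

223 7327 7327 143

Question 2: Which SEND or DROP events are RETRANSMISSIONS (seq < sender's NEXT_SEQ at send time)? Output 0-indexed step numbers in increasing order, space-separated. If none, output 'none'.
Answer: none

Derivation:
Step 0: SEND seq=7000 -> fresh
Step 1: SEND seq=0 -> fresh
Step 2: DROP seq=143 -> fresh
Step 3: SEND seq=208 -> fresh
Step 4: SEND seq=7127 -> fresh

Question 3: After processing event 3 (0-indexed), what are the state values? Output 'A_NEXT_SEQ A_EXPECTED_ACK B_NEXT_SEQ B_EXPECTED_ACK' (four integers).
After event 0: A_seq=0 A_ack=7127 B_seq=7127 B_ack=0
After event 1: A_seq=143 A_ack=7127 B_seq=7127 B_ack=143
After event 2: A_seq=208 A_ack=7127 B_seq=7127 B_ack=143
After event 3: A_seq=223 A_ack=7127 B_seq=7127 B_ack=143

223 7127 7127 143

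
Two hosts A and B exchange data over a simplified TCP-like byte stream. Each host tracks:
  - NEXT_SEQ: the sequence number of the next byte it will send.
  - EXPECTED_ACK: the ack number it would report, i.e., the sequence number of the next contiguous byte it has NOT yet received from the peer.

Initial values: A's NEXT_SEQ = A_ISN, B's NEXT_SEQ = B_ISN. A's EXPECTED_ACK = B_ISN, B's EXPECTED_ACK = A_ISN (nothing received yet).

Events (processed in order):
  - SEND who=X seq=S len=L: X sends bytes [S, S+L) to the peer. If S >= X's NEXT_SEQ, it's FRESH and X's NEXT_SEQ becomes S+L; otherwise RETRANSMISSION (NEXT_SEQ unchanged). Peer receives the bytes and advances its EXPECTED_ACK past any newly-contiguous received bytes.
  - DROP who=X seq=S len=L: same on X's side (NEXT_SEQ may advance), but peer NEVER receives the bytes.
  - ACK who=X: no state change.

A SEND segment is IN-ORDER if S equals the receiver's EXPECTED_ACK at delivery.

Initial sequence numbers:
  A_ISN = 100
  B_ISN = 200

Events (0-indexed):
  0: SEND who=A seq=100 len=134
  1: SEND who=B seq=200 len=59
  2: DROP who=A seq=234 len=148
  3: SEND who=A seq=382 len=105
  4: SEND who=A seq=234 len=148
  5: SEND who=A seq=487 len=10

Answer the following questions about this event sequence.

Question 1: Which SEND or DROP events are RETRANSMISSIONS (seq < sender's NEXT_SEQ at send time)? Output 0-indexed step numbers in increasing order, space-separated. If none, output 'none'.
Answer: 4

Derivation:
Step 0: SEND seq=100 -> fresh
Step 1: SEND seq=200 -> fresh
Step 2: DROP seq=234 -> fresh
Step 3: SEND seq=382 -> fresh
Step 4: SEND seq=234 -> retransmit
Step 5: SEND seq=487 -> fresh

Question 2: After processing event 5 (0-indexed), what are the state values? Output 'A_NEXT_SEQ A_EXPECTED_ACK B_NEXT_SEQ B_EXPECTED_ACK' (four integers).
After event 0: A_seq=234 A_ack=200 B_seq=200 B_ack=234
After event 1: A_seq=234 A_ack=259 B_seq=259 B_ack=234
After event 2: A_seq=382 A_ack=259 B_seq=259 B_ack=234
After event 3: A_seq=487 A_ack=259 B_seq=259 B_ack=234
After event 4: A_seq=487 A_ack=259 B_seq=259 B_ack=487
After event 5: A_seq=497 A_ack=259 B_seq=259 B_ack=497

497 259 259 497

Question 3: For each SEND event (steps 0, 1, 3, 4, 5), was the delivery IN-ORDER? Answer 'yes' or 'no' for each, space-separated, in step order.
Answer: yes yes no yes yes

Derivation:
Step 0: SEND seq=100 -> in-order
Step 1: SEND seq=200 -> in-order
Step 3: SEND seq=382 -> out-of-order
Step 4: SEND seq=234 -> in-order
Step 5: SEND seq=487 -> in-order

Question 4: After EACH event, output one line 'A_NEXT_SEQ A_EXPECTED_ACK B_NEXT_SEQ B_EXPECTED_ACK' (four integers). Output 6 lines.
234 200 200 234
234 259 259 234
382 259 259 234
487 259 259 234
487 259 259 487
497 259 259 497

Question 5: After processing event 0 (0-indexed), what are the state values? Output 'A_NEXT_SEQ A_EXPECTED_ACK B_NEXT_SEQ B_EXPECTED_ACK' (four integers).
After event 0: A_seq=234 A_ack=200 B_seq=200 B_ack=234

234 200 200 234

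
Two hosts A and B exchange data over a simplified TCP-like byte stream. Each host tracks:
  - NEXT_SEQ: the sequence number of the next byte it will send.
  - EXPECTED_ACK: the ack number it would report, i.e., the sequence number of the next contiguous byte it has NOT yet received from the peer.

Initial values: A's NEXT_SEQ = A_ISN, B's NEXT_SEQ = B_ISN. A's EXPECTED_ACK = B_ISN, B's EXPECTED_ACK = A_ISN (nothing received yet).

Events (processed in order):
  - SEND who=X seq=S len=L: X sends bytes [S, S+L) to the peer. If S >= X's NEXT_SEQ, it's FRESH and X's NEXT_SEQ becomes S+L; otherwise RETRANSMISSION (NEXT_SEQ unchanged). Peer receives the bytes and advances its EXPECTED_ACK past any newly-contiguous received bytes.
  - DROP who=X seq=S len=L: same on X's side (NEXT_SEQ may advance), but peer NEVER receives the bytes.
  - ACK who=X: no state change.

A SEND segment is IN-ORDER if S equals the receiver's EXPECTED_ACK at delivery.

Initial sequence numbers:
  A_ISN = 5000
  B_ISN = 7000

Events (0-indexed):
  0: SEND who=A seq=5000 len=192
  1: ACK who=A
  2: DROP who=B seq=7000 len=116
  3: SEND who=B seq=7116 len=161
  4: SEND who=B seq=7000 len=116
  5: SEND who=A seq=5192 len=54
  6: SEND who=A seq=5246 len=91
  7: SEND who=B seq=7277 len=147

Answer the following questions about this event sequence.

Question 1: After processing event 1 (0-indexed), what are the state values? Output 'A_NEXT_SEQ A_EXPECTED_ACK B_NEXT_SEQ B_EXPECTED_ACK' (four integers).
After event 0: A_seq=5192 A_ack=7000 B_seq=7000 B_ack=5192
After event 1: A_seq=5192 A_ack=7000 B_seq=7000 B_ack=5192

5192 7000 7000 5192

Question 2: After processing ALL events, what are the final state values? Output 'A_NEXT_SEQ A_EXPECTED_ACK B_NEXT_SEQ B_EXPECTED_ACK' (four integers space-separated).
Answer: 5337 7424 7424 5337

Derivation:
After event 0: A_seq=5192 A_ack=7000 B_seq=7000 B_ack=5192
After event 1: A_seq=5192 A_ack=7000 B_seq=7000 B_ack=5192
After event 2: A_seq=5192 A_ack=7000 B_seq=7116 B_ack=5192
After event 3: A_seq=5192 A_ack=7000 B_seq=7277 B_ack=5192
After event 4: A_seq=5192 A_ack=7277 B_seq=7277 B_ack=5192
After event 5: A_seq=5246 A_ack=7277 B_seq=7277 B_ack=5246
After event 6: A_seq=5337 A_ack=7277 B_seq=7277 B_ack=5337
After event 7: A_seq=5337 A_ack=7424 B_seq=7424 B_ack=5337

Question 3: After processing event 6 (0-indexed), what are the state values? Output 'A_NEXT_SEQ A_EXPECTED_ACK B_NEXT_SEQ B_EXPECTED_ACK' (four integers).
After event 0: A_seq=5192 A_ack=7000 B_seq=7000 B_ack=5192
After event 1: A_seq=5192 A_ack=7000 B_seq=7000 B_ack=5192
After event 2: A_seq=5192 A_ack=7000 B_seq=7116 B_ack=5192
After event 3: A_seq=5192 A_ack=7000 B_seq=7277 B_ack=5192
After event 4: A_seq=5192 A_ack=7277 B_seq=7277 B_ack=5192
After event 5: A_seq=5246 A_ack=7277 B_seq=7277 B_ack=5246
After event 6: A_seq=5337 A_ack=7277 B_seq=7277 B_ack=5337

5337 7277 7277 5337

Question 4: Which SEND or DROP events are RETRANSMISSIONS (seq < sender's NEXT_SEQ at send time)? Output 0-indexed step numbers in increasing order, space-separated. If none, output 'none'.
Answer: 4

Derivation:
Step 0: SEND seq=5000 -> fresh
Step 2: DROP seq=7000 -> fresh
Step 3: SEND seq=7116 -> fresh
Step 4: SEND seq=7000 -> retransmit
Step 5: SEND seq=5192 -> fresh
Step 6: SEND seq=5246 -> fresh
Step 7: SEND seq=7277 -> fresh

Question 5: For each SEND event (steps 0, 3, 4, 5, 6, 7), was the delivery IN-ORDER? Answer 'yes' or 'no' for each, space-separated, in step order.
Step 0: SEND seq=5000 -> in-order
Step 3: SEND seq=7116 -> out-of-order
Step 4: SEND seq=7000 -> in-order
Step 5: SEND seq=5192 -> in-order
Step 6: SEND seq=5246 -> in-order
Step 7: SEND seq=7277 -> in-order

Answer: yes no yes yes yes yes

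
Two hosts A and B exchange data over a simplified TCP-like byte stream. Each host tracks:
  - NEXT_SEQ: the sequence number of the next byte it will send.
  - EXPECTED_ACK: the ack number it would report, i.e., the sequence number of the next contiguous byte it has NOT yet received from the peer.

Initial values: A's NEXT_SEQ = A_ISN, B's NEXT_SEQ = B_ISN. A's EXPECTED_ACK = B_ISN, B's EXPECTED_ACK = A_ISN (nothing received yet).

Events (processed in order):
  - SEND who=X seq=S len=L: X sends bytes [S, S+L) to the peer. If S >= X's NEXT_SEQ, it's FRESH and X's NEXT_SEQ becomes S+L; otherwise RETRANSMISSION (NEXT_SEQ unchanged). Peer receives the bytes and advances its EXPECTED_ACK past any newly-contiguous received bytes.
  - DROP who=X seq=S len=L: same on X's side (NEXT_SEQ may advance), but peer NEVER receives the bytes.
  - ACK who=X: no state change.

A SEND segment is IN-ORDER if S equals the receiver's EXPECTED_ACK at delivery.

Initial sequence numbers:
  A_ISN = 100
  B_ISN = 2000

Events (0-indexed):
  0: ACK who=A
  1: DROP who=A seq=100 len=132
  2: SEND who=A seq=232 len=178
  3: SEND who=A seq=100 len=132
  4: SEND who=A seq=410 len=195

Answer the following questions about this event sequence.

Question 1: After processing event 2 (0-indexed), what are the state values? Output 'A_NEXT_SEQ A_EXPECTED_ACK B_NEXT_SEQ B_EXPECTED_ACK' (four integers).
After event 0: A_seq=100 A_ack=2000 B_seq=2000 B_ack=100
After event 1: A_seq=232 A_ack=2000 B_seq=2000 B_ack=100
After event 2: A_seq=410 A_ack=2000 B_seq=2000 B_ack=100

410 2000 2000 100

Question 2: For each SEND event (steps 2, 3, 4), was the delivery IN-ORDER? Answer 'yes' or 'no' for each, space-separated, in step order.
Step 2: SEND seq=232 -> out-of-order
Step 3: SEND seq=100 -> in-order
Step 4: SEND seq=410 -> in-order

Answer: no yes yes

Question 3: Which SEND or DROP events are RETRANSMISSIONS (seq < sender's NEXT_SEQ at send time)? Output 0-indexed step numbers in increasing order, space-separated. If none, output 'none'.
Step 1: DROP seq=100 -> fresh
Step 2: SEND seq=232 -> fresh
Step 3: SEND seq=100 -> retransmit
Step 4: SEND seq=410 -> fresh

Answer: 3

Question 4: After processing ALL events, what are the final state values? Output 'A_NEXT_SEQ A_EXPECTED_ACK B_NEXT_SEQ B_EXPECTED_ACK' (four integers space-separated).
After event 0: A_seq=100 A_ack=2000 B_seq=2000 B_ack=100
After event 1: A_seq=232 A_ack=2000 B_seq=2000 B_ack=100
After event 2: A_seq=410 A_ack=2000 B_seq=2000 B_ack=100
After event 3: A_seq=410 A_ack=2000 B_seq=2000 B_ack=410
After event 4: A_seq=605 A_ack=2000 B_seq=2000 B_ack=605

Answer: 605 2000 2000 605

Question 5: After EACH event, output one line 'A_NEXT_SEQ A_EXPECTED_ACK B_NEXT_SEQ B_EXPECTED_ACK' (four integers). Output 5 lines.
100 2000 2000 100
232 2000 2000 100
410 2000 2000 100
410 2000 2000 410
605 2000 2000 605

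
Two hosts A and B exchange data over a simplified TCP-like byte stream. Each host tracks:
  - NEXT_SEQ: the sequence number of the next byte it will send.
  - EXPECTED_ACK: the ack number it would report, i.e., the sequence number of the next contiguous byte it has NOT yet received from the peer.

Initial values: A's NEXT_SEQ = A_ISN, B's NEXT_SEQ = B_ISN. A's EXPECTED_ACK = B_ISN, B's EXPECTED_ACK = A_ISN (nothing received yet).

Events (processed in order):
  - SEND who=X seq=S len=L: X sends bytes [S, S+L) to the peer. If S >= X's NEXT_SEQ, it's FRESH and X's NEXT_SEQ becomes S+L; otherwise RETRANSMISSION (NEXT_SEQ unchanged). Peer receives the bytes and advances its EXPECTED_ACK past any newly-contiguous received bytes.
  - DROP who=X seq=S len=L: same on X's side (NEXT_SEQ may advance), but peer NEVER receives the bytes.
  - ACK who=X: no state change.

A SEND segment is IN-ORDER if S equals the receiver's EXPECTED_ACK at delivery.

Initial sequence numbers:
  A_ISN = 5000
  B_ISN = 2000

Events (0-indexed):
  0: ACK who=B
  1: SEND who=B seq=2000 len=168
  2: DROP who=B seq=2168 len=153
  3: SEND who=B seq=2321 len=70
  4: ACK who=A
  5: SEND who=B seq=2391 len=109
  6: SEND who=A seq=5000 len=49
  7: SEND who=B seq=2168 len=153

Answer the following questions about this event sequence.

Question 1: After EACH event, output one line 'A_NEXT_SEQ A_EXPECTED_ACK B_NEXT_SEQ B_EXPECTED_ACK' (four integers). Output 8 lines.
5000 2000 2000 5000
5000 2168 2168 5000
5000 2168 2321 5000
5000 2168 2391 5000
5000 2168 2391 5000
5000 2168 2500 5000
5049 2168 2500 5049
5049 2500 2500 5049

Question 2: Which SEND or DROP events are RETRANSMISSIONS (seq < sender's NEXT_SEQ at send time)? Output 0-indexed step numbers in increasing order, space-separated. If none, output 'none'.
Answer: 7

Derivation:
Step 1: SEND seq=2000 -> fresh
Step 2: DROP seq=2168 -> fresh
Step 3: SEND seq=2321 -> fresh
Step 5: SEND seq=2391 -> fresh
Step 6: SEND seq=5000 -> fresh
Step 7: SEND seq=2168 -> retransmit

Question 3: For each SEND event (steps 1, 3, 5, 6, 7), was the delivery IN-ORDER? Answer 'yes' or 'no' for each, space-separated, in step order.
Step 1: SEND seq=2000 -> in-order
Step 3: SEND seq=2321 -> out-of-order
Step 5: SEND seq=2391 -> out-of-order
Step 6: SEND seq=5000 -> in-order
Step 7: SEND seq=2168 -> in-order

Answer: yes no no yes yes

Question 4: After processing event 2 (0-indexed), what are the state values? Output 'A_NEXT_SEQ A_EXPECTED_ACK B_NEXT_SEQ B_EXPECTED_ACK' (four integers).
After event 0: A_seq=5000 A_ack=2000 B_seq=2000 B_ack=5000
After event 1: A_seq=5000 A_ack=2168 B_seq=2168 B_ack=5000
After event 2: A_seq=5000 A_ack=2168 B_seq=2321 B_ack=5000

5000 2168 2321 5000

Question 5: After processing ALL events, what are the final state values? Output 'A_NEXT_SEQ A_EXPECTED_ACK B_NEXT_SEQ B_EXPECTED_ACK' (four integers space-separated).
After event 0: A_seq=5000 A_ack=2000 B_seq=2000 B_ack=5000
After event 1: A_seq=5000 A_ack=2168 B_seq=2168 B_ack=5000
After event 2: A_seq=5000 A_ack=2168 B_seq=2321 B_ack=5000
After event 3: A_seq=5000 A_ack=2168 B_seq=2391 B_ack=5000
After event 4: A_seq=5000 A_ack=2168 B_seq=2391 B_ack=5000
After event 5: A_seq=5000 A_ack=2168 B_seq=2500 B_ack=5000
After event 6: A_seq=5049 A_ack=2168 B_seq=2500 B_ack=5049
After event 7: A_seq=5049 A_ack=2500 B_seq=2500 B_ack=5049

Answer: 5049 2500 2500 5049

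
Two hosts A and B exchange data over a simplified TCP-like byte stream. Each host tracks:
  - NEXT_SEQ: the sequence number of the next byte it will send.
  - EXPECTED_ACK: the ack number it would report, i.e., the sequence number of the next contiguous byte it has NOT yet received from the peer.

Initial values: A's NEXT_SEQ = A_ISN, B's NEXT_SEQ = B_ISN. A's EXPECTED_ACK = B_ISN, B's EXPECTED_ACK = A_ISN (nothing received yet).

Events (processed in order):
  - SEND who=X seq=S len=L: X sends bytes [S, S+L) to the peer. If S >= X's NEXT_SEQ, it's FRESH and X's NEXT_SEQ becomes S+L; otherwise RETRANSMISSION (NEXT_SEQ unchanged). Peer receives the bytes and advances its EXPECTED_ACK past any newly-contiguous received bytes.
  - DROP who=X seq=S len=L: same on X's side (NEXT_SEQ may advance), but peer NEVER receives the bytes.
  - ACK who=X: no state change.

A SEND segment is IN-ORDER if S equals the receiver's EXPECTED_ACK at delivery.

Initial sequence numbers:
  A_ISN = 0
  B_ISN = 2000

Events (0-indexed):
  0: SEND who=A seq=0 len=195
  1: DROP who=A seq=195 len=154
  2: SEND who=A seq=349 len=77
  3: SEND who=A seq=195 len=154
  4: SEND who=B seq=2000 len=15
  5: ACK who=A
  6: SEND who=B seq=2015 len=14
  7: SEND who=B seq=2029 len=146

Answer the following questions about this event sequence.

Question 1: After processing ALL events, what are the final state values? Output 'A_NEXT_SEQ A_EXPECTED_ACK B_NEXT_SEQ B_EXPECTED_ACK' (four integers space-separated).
Answer: 426 2175 2175 426

Derivation:
After event 0: A_seq=195 A_ack=2000 B_seq=2000 B_ack=195
After event 1: A_seq=349 A_ack=2000 B_seq=2000 B_ack=195
After event 2: A_seq=426 A_ack=2000 B_seq=2000 B_ack=195
After event 3: A_seq=426 A_ack=2000 B_seq=2000 B_ack=426
After event 4: A_seq=426 A_ack=2015 B_seq=2015 B_ack=426
After event 5: A_seq=426 A_ack=2015 B_seq=2015 B_ack=426
After event 6: A_seq=426 A_ack=2029 B_seq=2029 B_ack=426
After event 7: A_seq=426 A_ack=2175 B_seq=2175 B_ack=426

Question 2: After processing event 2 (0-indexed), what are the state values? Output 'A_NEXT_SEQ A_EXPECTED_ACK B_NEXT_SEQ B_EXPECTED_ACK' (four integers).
After event 0: A_seq=195 A_ack=2000 B_seq=2000 B_ack=195
After event 1: A_seq=349 A_ack=2000 B_seq=2000 B_ack=195
After event 2: A_seq=426 A_ack=2000 B_seq=2000 B_ack=195

426 2000 2000 195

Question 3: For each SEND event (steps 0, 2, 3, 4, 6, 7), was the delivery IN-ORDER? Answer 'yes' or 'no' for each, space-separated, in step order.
Answer: yes no yes yes yes yes

Derivation:
Step 0: SEND seq=0 -> in-order
Step 2: SEND seq=349 -> out-of-order
Step 3: SEND seq=195 -> in-order
Step 4: SEND seq=2000 -> in-order
Step 6: SEND seq=2015 -> in-order
Step 7: SEND seq=2029 -> in-order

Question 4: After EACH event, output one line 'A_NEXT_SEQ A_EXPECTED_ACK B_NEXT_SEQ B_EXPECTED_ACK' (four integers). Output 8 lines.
195 2000 2000 195
349 2000 2000 195
426 2000 2000 195
426 2000 2000 426
426 2015 2015 426
426 2015 2015 426
426 2029 2029 426
426 2175 2175 426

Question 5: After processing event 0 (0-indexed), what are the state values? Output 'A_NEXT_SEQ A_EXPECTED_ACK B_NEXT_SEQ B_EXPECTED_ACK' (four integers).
After event 0: A_seq=195 A_ack=2000 B_seq=2000 B_ack=195

195 2000 2000 195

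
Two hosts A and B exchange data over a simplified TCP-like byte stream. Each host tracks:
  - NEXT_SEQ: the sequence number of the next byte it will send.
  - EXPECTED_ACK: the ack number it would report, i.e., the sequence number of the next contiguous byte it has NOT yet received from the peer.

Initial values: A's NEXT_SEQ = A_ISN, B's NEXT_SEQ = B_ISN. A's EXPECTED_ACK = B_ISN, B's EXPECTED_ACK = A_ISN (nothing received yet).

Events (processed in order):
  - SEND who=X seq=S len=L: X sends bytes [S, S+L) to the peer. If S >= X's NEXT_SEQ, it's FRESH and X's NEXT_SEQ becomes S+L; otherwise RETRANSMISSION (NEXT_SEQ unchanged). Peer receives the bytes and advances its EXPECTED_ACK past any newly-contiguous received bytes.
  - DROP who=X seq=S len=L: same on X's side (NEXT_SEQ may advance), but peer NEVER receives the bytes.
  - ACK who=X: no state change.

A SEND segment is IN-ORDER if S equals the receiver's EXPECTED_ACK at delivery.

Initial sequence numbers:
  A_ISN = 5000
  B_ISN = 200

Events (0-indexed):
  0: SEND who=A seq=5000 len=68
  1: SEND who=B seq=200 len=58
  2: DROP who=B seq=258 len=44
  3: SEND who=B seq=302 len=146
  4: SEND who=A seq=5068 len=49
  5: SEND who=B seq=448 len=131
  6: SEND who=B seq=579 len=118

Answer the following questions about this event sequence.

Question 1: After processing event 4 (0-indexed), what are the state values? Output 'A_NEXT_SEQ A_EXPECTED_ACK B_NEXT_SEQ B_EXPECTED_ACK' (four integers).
After event 0: A_seq=5068 A_ack=200 B_seq=200 B_ack=5068
After event 1: A_seq=5068 A_ack=258 B_seq=258 B_ack=5068
After event 2: A_seq=5068 A_ack=258 B_seq=302 B_ack=5068
After event 3: A_seq=5068 A_ack=258 B_seq=448 B_ack=5068
After event 4: A_seq=5117 A_ack=258 B_seq=448 B_ack=5117

5117 258 448 5117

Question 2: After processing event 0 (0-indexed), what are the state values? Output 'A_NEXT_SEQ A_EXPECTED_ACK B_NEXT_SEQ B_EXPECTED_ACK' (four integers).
After event 0: A_seq=5068 A_ack=200 B_seq=200 B_ack=5068

5068 200 200 5068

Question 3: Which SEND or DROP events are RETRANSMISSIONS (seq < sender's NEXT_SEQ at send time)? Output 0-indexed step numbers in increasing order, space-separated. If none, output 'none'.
Answer: none

Derivation:
Step 0: SEND seq=5000 -> fresh
Step 1: SEND seq=200 -> fresh
Step 2: DROP seq=258 -> fresh
Step 3: SEND seq=302 -> fresh
Step 4: SEND seq=5068 -> fresh
Step 5: SEND seq=448 -> fresh
Step 6: SEND seq=579 -> fresh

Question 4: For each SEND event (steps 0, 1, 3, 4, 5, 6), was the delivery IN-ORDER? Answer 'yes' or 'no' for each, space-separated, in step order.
Step 0: SEND seq=5000 -> in-order
Step 1: SEND seq=200 -> in-order
Step 3: SEND seq=302 -> out-of-order
Step 4: SEND seq=5068 -> in-order
Step 5: SEND seq=448 -> out-of-order
Step 6: SEND seq=579 -> out-of-order

Answer: yes yes no yes no no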